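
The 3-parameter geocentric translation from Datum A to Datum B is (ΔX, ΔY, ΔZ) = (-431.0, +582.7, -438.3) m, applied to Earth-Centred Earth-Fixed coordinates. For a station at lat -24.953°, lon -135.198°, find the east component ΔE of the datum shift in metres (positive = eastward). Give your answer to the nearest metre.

ΔE = -717 m

At φ = -24.953°, λ = -135.198°: sin φ = -0.421875, cos φ = 0.906654, sin λ = -0.704659, cos λ = -0.709546.
ΔE = −sin λ·ΔX + cos λ·ΔY = −(-0.704659)·(-431.0) + (-0.709546)·(582.7) = -717.16 m.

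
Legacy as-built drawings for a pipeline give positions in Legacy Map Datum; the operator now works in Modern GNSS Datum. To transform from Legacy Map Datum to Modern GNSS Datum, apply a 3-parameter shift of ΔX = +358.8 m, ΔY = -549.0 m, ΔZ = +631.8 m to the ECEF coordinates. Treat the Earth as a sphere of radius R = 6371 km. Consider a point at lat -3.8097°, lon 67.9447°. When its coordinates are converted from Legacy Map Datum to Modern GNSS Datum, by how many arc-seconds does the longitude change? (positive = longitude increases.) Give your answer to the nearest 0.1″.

Δλ = -17.5″

sin φ = -0.066443, cos φ = 0.997790, sin λ = 0.926822, cos λ = 0.375501.
East component: ΔE = −sin λ·ΔX + cos λ·ΔY = −(0.926822)(358.8) + (0.375501)(-549.0) = -538.69 m.
1° of latitude spans πR/180 = 111195 m; at latitude φ, 1° of longitude spans that × cos φ = 110949.2 m, so Δλ = -538.69 / 110949.2 × 3600 = -17.479″.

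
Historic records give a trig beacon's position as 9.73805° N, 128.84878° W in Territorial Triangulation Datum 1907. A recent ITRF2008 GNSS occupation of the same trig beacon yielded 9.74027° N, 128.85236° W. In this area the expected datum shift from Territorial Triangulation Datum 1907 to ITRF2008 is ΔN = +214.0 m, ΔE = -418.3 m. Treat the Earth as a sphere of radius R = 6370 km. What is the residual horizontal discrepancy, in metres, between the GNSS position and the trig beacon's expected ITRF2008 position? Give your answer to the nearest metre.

42 m

Observed coordinate differences: Δφ = +0.00222°, Δλ = -0.00358°.
Converting to metres (1° lat = 111177 m, cos φ = 0.985591): observed ΔN = 246.8 m, observed ΔE = -392.3 m.
Subtracting the expected shift leaves a residual of 246.8 − (214.0) = 32.8 m north and -392.3 − (-418.3) = 26.0 m east.
Residual distance = √(32.8² + 26.0²) = 41.9 m.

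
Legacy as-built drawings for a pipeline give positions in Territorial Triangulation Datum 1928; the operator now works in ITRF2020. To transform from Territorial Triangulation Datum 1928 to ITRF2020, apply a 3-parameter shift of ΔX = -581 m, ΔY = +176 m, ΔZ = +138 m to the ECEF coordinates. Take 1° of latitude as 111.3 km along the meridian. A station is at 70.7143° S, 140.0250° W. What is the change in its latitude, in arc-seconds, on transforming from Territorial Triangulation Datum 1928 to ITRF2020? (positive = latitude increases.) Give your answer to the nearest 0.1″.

sin φ = -0.943883, cos φ = 0.330279, sin λ = -0.642453, cos λ = -0.766325.
North component: ΔN = −sin φ cos λ·ΔX − sin φ sin λ·ΔY + cos φ·ΔZ = −(-0.943883)(-0.766325)(-581) − (-0.943883)(-0.642453)(176) + (0.330279)(138) = 359.10 m.
1° of latitude spans 111300 m, so Δφ = 359.10 / 111300 × 3600 = 11.615″.

Δφ = 11.6″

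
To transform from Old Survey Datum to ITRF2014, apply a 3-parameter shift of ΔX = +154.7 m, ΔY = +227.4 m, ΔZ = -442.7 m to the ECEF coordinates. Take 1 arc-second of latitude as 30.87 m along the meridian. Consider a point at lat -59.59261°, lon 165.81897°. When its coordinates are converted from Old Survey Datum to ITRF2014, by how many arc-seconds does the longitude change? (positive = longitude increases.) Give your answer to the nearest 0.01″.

Δλ = -16.54″

sin φ = -0.862448, cos φ = 0.506145, sin λ = 0.244986, cos λ = -0.969527.
East component: ΔE = −sin λ·ΔX + cos λ·ΔY = −(0.244986)(154.7) + (-0.969527)(227.4) = -258.37 m.
1° of latitude spans 3600 × 30.87 = 111132 m; at latitude φ, 1° of longitude spans that × cos φ = 56248.9 m, so Δλ = -258.37 / 56248.9 × 3600 = -16.536″.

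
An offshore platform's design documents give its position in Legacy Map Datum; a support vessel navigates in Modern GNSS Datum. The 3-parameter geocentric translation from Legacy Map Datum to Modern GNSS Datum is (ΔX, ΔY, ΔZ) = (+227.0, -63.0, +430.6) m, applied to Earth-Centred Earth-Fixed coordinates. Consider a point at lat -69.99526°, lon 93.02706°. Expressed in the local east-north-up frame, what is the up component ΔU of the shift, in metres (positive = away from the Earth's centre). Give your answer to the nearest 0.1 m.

ΔU = -430.2 m

At φ = -69.99526°, λ = 93.02706°: sin φ = -0.939664, cos φ = 0.342098, sin λ = 0.998605, cos λ = -0.052808.
ΔU = cos φ cos λ·ΔX + cos φ sin λ·ΔY + sin φ·ΔZ = (0.342098)(-0.052808)(227.0) + (0.342098)(0.998605)(-63.0) + (-0.939664)(430.6) = -430.24 m.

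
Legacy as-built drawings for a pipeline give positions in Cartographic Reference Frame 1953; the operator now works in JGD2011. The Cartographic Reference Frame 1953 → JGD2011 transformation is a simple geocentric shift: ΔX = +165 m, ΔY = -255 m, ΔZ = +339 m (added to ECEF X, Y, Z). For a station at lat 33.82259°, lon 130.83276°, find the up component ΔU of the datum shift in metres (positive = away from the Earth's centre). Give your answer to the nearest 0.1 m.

ΔU = -61.2 m

The local up (radial) axis is (cos φ cos λ, cos φ sin λ, sin φ), giving ΔU = -89.628 − 160.287 + 188.695 = -61.22 m.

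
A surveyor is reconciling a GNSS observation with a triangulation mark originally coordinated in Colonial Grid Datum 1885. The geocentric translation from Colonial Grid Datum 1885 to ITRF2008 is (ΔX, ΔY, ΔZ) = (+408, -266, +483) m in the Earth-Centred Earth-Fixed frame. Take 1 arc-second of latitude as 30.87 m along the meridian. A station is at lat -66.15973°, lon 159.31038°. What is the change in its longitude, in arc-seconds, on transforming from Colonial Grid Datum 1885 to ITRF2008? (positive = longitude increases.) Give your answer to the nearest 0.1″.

sin φ = -0.914676, cos φ = 0.404188, sin λ = 0.353305, cos λ = -0.935508.
East component: ΔE = −sin λ·ΔX + cos λ·ΔY = −(0.353305)(408) + (-0.935508)(-266) = 104.70 m.
1° of latitude spans 3600 × 30.87 = 111132 m; at latitude φ, 1° of longitude spans that × cos φ = 44918.3 m, so Δλ = 104.70 / 44918.3 × 3600 = 8.391″.

Δλ = 8.4″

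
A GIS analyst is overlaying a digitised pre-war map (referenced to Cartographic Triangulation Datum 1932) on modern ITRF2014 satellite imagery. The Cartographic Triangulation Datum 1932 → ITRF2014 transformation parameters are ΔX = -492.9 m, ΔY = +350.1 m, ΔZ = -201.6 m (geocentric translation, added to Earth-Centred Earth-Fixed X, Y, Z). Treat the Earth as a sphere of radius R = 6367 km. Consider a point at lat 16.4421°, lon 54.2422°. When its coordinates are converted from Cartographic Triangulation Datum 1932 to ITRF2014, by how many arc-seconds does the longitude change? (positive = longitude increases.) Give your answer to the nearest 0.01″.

Δλ = 20.42″

sin φ = 0.283046, cos φ = 0.959106, sin λ = 0.811494, cos λ = 0.584360.
East component: ΔE = −sin λ·ΔX + cos λ·ΔY = −(0.811494)(-492.9) + (0.584360)(350.1) = 604.57 m.
1° of latitude spans πR/180 = 111125 m; at latitude φ, 1° of longitude spans that × cos φ = 106580.8 m, so Δλ = 604.57 / 106580.8 × 3600 = 20.421″.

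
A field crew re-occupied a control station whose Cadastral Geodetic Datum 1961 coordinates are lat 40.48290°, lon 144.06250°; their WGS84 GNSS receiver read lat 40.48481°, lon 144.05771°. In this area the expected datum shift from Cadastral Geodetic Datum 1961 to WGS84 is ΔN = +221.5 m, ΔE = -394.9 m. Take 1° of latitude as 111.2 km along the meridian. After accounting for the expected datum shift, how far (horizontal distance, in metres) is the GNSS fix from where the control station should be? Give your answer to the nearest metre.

14 m

Observed coordinate differences: Δφ = +0.00191°, Δλ = -0.00479°.
Converting to metres (1° lat = 111200 m, cos φ = 0.760600): observed ΔN = 212.4 m, observed ΔE = -405.1 m.
Subtracting the expected shift leaves a residual of 212.4 − (221.5) = -9.1 m north and -405.1 − (-394.9) = -10.2 m east.
Residual distance = √((-9.1)² + (-10.2)²) = 13.7 m.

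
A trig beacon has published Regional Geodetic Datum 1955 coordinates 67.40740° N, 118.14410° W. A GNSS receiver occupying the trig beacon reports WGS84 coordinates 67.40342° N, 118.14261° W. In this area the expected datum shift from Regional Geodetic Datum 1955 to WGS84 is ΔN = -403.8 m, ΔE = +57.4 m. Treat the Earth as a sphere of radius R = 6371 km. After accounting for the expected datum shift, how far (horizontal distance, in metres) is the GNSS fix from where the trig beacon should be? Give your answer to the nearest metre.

39 m

Observed coordinate differences: Δφ = -0.00398°, Δλ = +0.00149°.
Converting to metres (1° lat = 111195 m, cos φ = 0.384176): observed ΔN = -442.6 m, observed ΔE = 63.7 m.
Subtracting the expected shift leaves a residual of -442.6 − (-403.8) = -38.8 m north and 63.7 − (57.4) = 6.3 m east.
Residual distance = √((-38.8)² + 6.3²) = 39.3 m.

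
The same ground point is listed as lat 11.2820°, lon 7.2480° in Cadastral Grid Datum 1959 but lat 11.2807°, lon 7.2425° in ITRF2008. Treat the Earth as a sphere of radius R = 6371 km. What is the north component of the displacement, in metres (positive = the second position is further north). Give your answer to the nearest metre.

Δφ = 11.2807° − 11.2820° = -0.0013°; Δλ = 7.2425° − 7.2480° = -0.0055°.
1° along a meridian = πR/180 = 111195 m.
ΔN = Δφ × 111195 = -144.6 m; ΔE = Δλ × 111195 × cos(11.2820°) = -0.0055 × 111195 × 0.980676 = -599.8 m.

ΔN = -145 m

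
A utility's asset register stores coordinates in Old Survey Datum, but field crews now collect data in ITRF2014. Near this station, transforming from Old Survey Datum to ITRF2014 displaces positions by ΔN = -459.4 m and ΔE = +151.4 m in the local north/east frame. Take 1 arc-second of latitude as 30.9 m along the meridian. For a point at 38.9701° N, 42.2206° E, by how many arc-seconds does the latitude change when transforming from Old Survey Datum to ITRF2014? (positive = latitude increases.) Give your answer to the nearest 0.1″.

Δφ = -14.9″

1″ of latitude = 30.90 m, so Δφ = -459.4 / 30.90 = -14.867″.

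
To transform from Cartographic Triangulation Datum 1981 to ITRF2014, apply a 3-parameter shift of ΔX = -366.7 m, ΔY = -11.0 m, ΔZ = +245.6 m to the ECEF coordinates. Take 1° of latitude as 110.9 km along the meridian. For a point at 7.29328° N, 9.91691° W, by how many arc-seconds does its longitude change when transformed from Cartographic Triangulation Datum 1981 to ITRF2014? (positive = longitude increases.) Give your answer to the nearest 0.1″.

Δλ = -2.4″

sin φ = 0.126948, cos φ = 0.991909, sin λ = -0.172220, cos λ = 0.985059.
East component: ΔE = −sin λ·ΔX + cos λ·ΔY = −(-0.172220)(-366.7) + (0.985059)(-11.0) = -73.99 m.
1° of latitude spans 110900 m; at latitude φ, 1° of longitude spans that × cos φ = 110002.7 m, so Δλ = -73.99 / 110002.7 × 3600 = -2.421″.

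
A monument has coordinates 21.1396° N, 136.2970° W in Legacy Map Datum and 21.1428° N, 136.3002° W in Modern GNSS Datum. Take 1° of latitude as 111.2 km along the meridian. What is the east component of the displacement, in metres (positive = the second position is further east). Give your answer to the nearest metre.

ΔE = -332 m

Δφ = 21.1428° − 21.1396° = +0.0032°; Δλ = -136.3002° − -136.2970° = -0.0032°.
ΔN = Δφ × 111200 = 355.8 m; ΔE = Δλ × 111200 × cos(21.1396°) = -0.0032 × 111200 × 0.932705 = -331.9 m.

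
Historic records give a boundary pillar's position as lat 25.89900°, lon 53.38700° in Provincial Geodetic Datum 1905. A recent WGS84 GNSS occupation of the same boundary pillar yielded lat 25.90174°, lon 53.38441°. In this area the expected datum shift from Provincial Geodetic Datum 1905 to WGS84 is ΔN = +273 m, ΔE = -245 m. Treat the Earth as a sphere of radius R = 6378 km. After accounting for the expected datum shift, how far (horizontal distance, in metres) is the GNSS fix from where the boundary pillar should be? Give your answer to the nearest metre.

35 m

Observed coordinate differences: Δφ = +0.00274°, Δλ = -0.00259°.
Converting to metres (1° lat = 111317 m, cos φ = 0.899565): observed ΔN = 305.0 m, observed ΔE = -259.4 m.
Subtracting the expected shift leaves a residual of 305.0 − (273) = 32.0 m north and -259.4 − (-245) = -14.4 m east.
Residual distance = √(32.0² + (-14.4)²) = 35.1 m.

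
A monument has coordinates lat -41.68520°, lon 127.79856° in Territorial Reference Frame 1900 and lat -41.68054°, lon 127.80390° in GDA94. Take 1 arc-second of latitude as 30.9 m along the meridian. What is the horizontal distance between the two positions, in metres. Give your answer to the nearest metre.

682 m

Δφ = -41.68054° − -41.68520° = +0.00466°; Δλ = 127.80390° − 127.79856° = +0.00534°.
1° of latitude = 3600 × 30.90 = 111240 m.
ΔN = Δφ × 111240 = 518.4 m; ΔE = Δλ × 111240 × cos(-41.68520°) = +0.00534 × 111240 × 0.746810 = 443.6 m.
Distance = √(ΔE² + ΔN²) = √(443.6² + 518.4²) = 682.3 m.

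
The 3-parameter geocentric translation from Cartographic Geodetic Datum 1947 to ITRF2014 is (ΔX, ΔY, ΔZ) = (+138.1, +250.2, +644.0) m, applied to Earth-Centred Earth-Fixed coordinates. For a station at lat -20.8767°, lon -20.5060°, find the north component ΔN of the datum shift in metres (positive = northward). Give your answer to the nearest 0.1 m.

The local north axis is (−sin φ cos λ, −sin φ sin λ, cos φ), giving ΔN = 46.095 − 31.234 + 601.721 = 616.58 m.

ΔN = 616.6 m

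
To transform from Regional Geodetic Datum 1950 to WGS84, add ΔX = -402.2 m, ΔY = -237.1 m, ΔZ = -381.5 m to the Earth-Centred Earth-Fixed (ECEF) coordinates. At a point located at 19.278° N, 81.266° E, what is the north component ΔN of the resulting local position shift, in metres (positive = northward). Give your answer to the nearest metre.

ΔN = -263 m

At φ = 19.278°, λ = 81.266°: sin φ = 0.330152, cos φ = 0.943928, sin λ = 0.988404, cos λ = 0.151847.
ΔN = −sin φ cos λ·ΔX − sin φ sin λ·ΔY + cos φ·ΔZ = −(0.330152)(0.151847)(-402.2) − (0.330152)(0.988404)(-237.1) + (0.943928)(-381.5) = -262.57 m.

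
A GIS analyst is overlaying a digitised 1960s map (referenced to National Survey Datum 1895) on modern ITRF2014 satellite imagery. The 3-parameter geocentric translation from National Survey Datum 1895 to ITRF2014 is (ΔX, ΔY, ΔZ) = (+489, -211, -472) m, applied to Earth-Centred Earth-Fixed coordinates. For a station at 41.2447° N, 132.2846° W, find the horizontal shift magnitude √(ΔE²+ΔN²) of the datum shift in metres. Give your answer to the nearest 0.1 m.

558.4 m

The local east axis at (φ, λ) is (−sin λ, cos λ, 0), so ΔE = −sin(-132.2846°)·489 + cos(-132.2846°)·(-211) = 503.73 m.
The local north axis is (−sin φ cos λ, −sin φ sin λ, cos φ), giving ΔN = 216.906 − 102.913 − 354.897 = -240.90 m.
Horizontal magnitude = √(ΔE² + ΔN²) = √(503.73² + (-240.90)²) = 558.37 m.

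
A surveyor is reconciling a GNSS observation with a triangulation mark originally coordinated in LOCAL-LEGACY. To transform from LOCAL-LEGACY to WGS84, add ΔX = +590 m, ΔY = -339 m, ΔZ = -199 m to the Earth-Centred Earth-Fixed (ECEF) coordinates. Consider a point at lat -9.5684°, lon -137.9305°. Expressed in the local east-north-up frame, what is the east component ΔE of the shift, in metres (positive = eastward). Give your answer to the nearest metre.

The local east axis at (φ, λ) is (−sin λ, cos λ, 0), so ΔE = −sin(-137.9305°)·590 + cos(-137.9305°)·(-339) = 646.97 m.

ΔE = 647 m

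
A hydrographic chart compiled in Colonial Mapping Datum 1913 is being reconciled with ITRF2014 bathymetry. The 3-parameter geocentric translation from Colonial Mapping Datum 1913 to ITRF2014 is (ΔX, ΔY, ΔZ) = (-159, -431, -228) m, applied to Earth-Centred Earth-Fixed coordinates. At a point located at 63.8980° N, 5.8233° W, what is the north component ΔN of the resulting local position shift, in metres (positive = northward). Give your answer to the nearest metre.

ΔN = 2 m

At φ = 63.8980°, λ = -5.8233°: sin φ = 0.898012, cos φ = 0.439971, sin λ = -0.101461, cos λ = 0.994840.
ΔN = −sin φ cos λ·ΔX − sin φ sin λ·ΔY + cos φ·ΔZ = −(0.898012)(0.994840)(-159) − (0.898012)(-0.101461)(-431) + (0.439971)(-228) = 2.46 m.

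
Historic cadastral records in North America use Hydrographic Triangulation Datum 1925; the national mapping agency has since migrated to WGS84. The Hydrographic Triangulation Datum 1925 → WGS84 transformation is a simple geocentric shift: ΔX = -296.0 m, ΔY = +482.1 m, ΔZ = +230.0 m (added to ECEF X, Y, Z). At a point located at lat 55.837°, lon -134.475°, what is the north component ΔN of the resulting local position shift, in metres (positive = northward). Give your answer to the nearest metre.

The local north axis is (−sin φ cos λ, −sin φ sin λ, cos φ), giving ΔN = -171.593 + 284.645 + 129.156 = 242.21 m.

ΔN = 242 m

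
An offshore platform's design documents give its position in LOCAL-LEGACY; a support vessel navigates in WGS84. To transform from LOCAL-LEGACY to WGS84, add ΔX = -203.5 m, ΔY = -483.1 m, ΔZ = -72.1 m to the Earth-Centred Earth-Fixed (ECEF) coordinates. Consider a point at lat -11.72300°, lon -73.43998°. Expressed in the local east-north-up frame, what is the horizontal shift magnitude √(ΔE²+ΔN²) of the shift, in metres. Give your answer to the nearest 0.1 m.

333.0 m

The local east axis at (φ, λ) is (−sin λ, cos λ, 0), so ΔE = −sin(-73.43998°)·(-203.5) + cos(-73.43998°)·(-483.1) = -332.75 m.
The local north axis is (−sin φ cos λ, −sin φ sin λ, cos φ), giving ΔN = -11.785 + 94.085 − 70.596 = 11.70 m.
Horizontal magnitude = √(ΔE² + ΔN²) = √((-332.75)² + 11.70²) = 332.96 m.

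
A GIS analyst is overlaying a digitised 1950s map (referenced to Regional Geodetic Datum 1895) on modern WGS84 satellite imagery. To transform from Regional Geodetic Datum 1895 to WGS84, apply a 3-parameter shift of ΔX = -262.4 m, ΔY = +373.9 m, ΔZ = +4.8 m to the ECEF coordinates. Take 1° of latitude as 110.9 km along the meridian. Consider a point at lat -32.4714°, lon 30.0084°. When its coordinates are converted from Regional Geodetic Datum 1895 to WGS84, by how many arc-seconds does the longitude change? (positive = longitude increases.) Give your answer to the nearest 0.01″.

sin φ = -0.536879, cos φ = 0.843660, sin λ = 0.500127, cos λ = 0.865952.
East component: ΔE = −sin λ·ΔX + cos λ·ΔY = −(0.500127)(-262.4) + (0.865952)(373.9) = 455.01 m.
1° of latitude spans 110900 m; at latitude φ, 1° of longitude spans that × cos φ = 93561.8 m, so Δλ = 455.01 / 93561.8 × 3600 = 17.508″.

Δλ = 17.51″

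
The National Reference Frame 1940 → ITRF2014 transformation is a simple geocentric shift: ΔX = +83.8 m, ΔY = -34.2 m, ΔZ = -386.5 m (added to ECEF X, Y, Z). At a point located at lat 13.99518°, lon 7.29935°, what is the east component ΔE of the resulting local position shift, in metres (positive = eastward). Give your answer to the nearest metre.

The local east axis at (φ, λ) is (−sin λ, cos λ, 0), so ΔE = −sin(7.29935°)·83.8 + cos(7.29935°)·(-34.2) = -44.57 m.

ΔE = -45 m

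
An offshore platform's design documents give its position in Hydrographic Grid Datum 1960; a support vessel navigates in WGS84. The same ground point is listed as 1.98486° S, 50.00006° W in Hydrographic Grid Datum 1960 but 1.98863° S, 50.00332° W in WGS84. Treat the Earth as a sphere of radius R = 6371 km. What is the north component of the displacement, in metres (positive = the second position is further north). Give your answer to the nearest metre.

ΔN = -419 m

Δφ = -1.98863° − -1.98486° = -0.00377°; Δλ = -50.00332° − -50.00006° = -0.00326°.
1° along a meridian = πR/180 = 111195 m.
ΔN = Δφ × 111195 = -419.2 m; ΔE = Δλ × 111195 × cos(-1.98486°) = -0.00326 × 111195 × 0.999400 = -362.3 m.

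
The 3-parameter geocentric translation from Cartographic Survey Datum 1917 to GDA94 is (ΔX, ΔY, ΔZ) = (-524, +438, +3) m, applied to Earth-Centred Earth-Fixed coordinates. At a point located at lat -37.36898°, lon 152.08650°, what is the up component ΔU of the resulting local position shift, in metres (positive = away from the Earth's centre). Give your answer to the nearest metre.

The local up (radial) axis is (cos φ cos λ, cos φ sin λ, sin φ), giving ΔU = 367.994 + 162.958 − 1.821 = 529.13 m.

ΔU = 529 m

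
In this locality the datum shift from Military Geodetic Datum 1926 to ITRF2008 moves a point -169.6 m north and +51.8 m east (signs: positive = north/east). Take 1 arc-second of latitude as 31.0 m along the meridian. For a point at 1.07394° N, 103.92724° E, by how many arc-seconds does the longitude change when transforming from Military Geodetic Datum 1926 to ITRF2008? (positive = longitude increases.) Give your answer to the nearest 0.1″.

Δλ = 1.7″

At latitude 1.07394°, cos φ = 0.999824.
1″ of longitude at this latitude = 31.00 × cos φ = 30.9946 m, so Δλ = 51.8 / 30.9946 = 1.671″.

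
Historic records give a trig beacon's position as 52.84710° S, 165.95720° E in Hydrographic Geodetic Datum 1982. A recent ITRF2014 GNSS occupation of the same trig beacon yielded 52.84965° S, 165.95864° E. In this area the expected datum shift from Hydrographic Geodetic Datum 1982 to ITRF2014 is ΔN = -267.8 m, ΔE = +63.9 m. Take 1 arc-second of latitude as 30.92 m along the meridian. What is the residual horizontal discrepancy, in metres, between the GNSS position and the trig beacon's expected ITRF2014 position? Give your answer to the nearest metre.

37 m

Observed coordinate differences: Δφ = -0.00255°, Δλ = +0.00144°.
Converting to metres (1° lat = 111312 m, cos φ = 0.603944): observed ΔN = -283.8 m, observed ΔE = 96.8 m.
Subtracting the expected shift leaves a residual of -283.8 − (-267.8) = -16.0 m north and 96.8 − (63.9) = 32.9 m east.
Residual distance = √((-16.0)² + 32.9²) = 36.6 m.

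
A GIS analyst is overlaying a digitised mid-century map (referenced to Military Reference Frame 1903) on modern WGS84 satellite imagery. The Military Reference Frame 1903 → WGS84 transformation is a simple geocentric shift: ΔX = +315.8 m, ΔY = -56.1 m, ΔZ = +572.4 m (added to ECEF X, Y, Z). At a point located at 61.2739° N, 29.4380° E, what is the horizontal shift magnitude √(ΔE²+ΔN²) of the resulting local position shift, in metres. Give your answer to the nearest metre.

At φ = 61.2739°, λ = 29.4380°: sin φ = 0.876927, cos φ = 0.480623, sin λ = 0.491481, cos λ = 0.870888.
ΔE = −sin λ·ΔX + cos λ·ΔY = −(0.491481)·(315.8) + (0.870888)·(-56.1) = -204.07 m.
ΔN = −sin φ cos λ·ΔX − sin φ sin λ·ΔY + cos φ·ΔZ = −(0.876927)(0.870888)(315.8) − (0.876927)(0.491481)(-56.1) + (0.480623)(572.4) = 58.11 m.
Horizontal magnitude = √(ΔE² + ΔN²) = √((-204.07)² + 58.11²) = 212.18 m.

212 m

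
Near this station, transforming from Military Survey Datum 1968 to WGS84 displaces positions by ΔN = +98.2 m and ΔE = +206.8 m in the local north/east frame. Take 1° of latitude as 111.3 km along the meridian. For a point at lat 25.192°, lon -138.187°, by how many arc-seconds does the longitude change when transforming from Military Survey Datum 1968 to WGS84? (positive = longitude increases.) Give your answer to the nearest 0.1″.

At latitude 25.192°, cos φ = 0.904886.
1° of longitude at this latitude = 111.3 × cos φ = 100.71 km, so Δλ = 206.8 / 100713.9 = 0.0020533° = 7.392″.

Δλ = 7.4″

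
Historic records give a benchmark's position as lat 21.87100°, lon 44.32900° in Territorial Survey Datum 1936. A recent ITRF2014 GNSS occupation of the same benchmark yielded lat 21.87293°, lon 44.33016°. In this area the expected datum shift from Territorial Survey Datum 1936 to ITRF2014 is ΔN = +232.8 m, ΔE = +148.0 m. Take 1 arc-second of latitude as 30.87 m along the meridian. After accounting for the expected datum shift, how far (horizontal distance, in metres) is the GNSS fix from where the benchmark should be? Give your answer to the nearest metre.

34 m

Observed coordinate differences: Δφ = +0.00193°, Δλ = +0.00116°.
Converting to metres (1° lat = 111132 m, cos φ = 0.928025): observed ΔN = 214.5 m, observed ΔE = 119.6 m.
Subtracting the expected shift leaves a residual of 214.5 − (232.8) = -18.3 m north and 119.6 − (148.0) = -28.4 m east.
Residual distance = √((-18.3)² + (-28.4)²) = 33.8 m.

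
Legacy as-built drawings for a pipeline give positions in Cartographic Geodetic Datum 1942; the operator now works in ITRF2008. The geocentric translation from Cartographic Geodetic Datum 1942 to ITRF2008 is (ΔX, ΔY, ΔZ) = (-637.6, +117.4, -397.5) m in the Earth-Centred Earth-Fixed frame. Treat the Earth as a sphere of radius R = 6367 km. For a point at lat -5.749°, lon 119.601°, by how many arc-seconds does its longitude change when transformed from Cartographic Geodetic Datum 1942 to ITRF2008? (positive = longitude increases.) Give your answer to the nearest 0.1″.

sin φ = -0.100171, cos φ = 0.994970, sin λ = 0.869486, cos λ = -0.493957.
East component: ΔE = −sin λ·ΔX + cos λ·ΔY = −(0.869486)(-637.6) + (-0.493957)(117.4) = 496.39 m.
1° of latitude spans πR/180 = 111125 m; at latitude φ, 1° of longitude spans that × cos φ = 110566.2 m, so Δλ = 496.39 / 110566.2 × 3600 = 16.162″.

Δλ = 16.2″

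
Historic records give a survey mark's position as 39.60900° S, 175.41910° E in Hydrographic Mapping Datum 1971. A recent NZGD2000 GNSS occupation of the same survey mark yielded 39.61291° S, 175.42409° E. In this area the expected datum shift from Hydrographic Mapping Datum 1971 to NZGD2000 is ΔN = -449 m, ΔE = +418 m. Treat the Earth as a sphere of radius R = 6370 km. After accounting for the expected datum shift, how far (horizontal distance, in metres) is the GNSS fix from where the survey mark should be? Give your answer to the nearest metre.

Observed coordinate differences: Δφ = -0.00391°, Δλ = +0.00499°.
Converting to metres (1° lat = 111177 m, cos φ = 0.770413): observed ΔN = -434.7 m, observed ΔE = 427.4 m.
Subtracting the expected shift leaves a residual of -434.7 − (-449) = 14.3 m north and 427.4 − (418) = 9.4 m east.
Residual distance = √(14.3² + 9.4²) = 17.1 m.

17 m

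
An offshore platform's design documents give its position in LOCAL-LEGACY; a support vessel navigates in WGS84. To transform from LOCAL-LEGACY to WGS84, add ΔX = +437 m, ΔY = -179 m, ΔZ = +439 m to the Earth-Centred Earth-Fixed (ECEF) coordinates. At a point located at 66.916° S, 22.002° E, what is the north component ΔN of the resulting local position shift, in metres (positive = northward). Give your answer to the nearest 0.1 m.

At φ = -66.916°, λ = 22.002°: sin φ = -0.919931, cos φ = 0.392080, sin λ = 0.374639, cos λ = 0.927171.
ΔN = −sin φ cos λ·ΔX − sin φ sin λ·ΔY + cos φ·ΔZ = −(-0.919931)(0.927171)(437) − (-0.919931)(0.374639)(-179) + (0.392080)(439) = 483.16 m.

ΔN = 483.2 m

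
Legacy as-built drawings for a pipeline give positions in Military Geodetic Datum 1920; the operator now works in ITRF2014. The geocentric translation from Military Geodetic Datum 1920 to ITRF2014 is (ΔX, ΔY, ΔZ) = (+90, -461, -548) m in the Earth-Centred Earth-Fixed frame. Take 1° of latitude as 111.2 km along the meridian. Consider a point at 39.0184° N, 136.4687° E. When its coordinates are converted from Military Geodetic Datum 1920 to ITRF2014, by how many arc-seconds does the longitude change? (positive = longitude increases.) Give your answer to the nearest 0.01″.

sin φ = 0.629570, cos φ = 0.776944, sin λ = 0.688751, cos λ = -0.724998.
East component: ΔE = −sin λ·ΔX + cos λ·ΔY = −(0.688751)(90) + (-0.724998)(-461) = 272.24 m.
1° of latitude spans 111200 m; at latitude φ, 1° of longitude spans that × cos φ = 86396.2 m, so Δλ = 272.24 / 86396.2 × 3600 = 11.344″.

Δλ = 11.34″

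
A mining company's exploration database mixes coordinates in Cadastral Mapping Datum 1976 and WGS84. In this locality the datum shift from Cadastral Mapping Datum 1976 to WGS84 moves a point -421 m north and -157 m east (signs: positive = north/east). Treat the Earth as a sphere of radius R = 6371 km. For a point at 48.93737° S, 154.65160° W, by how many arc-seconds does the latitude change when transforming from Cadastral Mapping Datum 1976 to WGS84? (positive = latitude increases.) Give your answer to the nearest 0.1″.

On a sphere of radius R, 1 rad of latitude = R, so Δφ = ΔN / R = -421.0 / 6371000 = -6.6081e-05 rad = -13.630″.

Δφ = -13.6″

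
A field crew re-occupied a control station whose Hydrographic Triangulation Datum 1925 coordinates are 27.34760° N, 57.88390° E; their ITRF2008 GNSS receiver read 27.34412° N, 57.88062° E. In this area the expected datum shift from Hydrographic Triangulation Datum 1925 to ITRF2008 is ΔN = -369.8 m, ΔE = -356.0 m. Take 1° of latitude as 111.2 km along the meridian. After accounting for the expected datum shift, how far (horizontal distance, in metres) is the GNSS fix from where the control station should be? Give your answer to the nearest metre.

36 m

Observed coordinate differences: Δφ = -0.00348°, Δλ = -0.00328°.
Converting to metres (1° lat = 111200 m, cos φ = 0.888236): observed ΔN = -387.0 m, observed ΔE = -324.0 m.
Subtracting the expected shift leaves a residual of -387.0 − (-369.8) = -17.2 m north and -324.0 − (-356.0) = 32.0 m east.
Residual distance = √((-17.2)² + 32.0²) = 36.3 m.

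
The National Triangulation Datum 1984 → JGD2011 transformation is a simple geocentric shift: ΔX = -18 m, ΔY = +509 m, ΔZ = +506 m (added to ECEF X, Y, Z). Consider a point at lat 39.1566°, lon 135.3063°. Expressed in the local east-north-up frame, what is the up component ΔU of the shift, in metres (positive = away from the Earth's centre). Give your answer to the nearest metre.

The local up (radial) axis is (cos φ cos λ, cos φ sin λ, sin φ), giving ΔU = 9.922 + 277.592 + 319.510 = 607.02 m.

ΔU = 607 m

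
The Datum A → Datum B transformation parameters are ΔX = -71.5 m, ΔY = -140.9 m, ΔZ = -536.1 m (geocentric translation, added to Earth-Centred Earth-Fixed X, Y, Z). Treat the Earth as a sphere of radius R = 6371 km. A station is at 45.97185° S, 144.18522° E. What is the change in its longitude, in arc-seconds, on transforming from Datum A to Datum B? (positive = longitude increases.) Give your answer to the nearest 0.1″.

Δλ = 7.3″

sin φ = -0.718998, cos φ = 0.695012, sin λ = 0.585167, cos λ = -0.810913.
East component: ΔE = −sin λ·ΔX + cos λ·ΔY = −(0.585167)(-71.5) + (-0.810913)(-140.9) = 156.10 m.
1° of latitude spans πR/180 = 111195 m; at latitude φ, 1° of longitude spans that × cos φ = 77281.8 m, so Δλ = 156.10 / 77281.8 × 3600 = 7.271″.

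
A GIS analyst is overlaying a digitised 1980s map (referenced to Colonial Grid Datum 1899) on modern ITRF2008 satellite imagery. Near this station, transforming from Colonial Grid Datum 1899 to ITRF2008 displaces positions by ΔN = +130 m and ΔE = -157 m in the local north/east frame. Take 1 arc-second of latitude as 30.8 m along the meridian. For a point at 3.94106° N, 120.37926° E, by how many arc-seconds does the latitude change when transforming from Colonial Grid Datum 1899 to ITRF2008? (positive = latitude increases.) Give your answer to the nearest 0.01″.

1″ of latitude = 30.80 m, so Δφ = 130.0 / 30.80 = 4.221″.

Δφ = 4.22″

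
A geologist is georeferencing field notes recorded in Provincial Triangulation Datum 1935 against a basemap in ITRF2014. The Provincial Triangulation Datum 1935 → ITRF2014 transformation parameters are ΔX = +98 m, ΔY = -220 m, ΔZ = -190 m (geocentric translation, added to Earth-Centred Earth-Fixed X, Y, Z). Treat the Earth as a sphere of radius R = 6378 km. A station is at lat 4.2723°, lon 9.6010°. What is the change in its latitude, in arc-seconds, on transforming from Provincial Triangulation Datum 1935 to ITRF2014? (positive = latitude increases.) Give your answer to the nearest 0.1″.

sin φ = 0.074497, cos φ = 0.997221, sin λ = 0.166786, cos λ = 0.985993.
North component: ΔN = −sin φ cos λ·ΔX − sin φ sin λ·ΔY + cos φ·ΔZ = −(0.074497)(0.985993)(98) − (0.074497)(0.166786)(-220) + (0.997221)(-190) = -193.94 m.
1° of latitude spans πR/180 = 111317 m, so Δφ = -193.94 / 111317 × 3600 = -6.272″.

Δφ = -6.3″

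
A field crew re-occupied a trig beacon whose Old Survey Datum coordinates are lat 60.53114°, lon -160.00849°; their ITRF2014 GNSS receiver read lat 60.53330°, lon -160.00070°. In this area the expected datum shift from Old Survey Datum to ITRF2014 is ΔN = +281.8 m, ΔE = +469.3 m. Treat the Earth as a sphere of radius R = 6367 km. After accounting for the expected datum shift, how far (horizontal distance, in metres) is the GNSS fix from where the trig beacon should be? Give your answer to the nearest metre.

60 m

Observed coordinate differences: Δφ = +0.00216°, Δλ = +0.00779°.
Converting to metres (1° lat = 111125 m, cos φ = 0.491950): observed ΔN = 240.0 m, observed ΔE = 425.9 m.
Subtracting the expected shift leaves a residual of 240.0 − (281.8) = -41.8 m north and 425.9 − (469.3) = -43.4 m east.
Residual distance = √((-41.8)² + (-43.4)²) = 60.3 m.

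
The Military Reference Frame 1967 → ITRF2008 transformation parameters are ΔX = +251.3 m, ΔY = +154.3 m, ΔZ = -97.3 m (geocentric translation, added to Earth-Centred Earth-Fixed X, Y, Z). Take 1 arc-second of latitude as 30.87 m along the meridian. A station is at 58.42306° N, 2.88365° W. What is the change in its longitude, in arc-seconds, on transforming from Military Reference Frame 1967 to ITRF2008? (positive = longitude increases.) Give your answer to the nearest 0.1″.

Δλ = 10.3″

sin φ = 0.851938, cos φ = 0.523643, sin λ = -0.050308, cos λ = 0.998734.
East component: ΔE = −sin λ·ΔX + cos λ·ΔY = −(-0.050308)(251.3) + (0.998734)(154.3) = 166.75 m.
1° of latitude spans 3600 × 30.87 = 111132 m; at latitude φ, 1° of longitude spans that × cos φ = 58193.5 m, so Δλ = 166.75 / 58193.5 × 3600 = 10.315″.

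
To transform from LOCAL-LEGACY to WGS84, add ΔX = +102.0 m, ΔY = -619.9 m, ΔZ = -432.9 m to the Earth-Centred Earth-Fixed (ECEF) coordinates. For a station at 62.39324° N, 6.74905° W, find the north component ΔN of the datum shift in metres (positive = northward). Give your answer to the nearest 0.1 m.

ΔN = -354.9 m

The local north axis is (−sin φ cos λ, −sin φ sin λ, cos φ), giving ΔN = -89.761 − 64.557 − 200.606 = -354.92 m.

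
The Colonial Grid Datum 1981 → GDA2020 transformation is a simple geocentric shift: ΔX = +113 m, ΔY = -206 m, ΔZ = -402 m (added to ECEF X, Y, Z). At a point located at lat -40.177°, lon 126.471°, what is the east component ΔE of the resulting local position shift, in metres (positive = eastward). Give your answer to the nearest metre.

ΔE = 32 m

The local east axis at (φ, λ) is (−sin λ, cos λ, 0), so ΔE = −sin(126.471°)·113 + cos(126.471°)·(-206) = 31.58 m.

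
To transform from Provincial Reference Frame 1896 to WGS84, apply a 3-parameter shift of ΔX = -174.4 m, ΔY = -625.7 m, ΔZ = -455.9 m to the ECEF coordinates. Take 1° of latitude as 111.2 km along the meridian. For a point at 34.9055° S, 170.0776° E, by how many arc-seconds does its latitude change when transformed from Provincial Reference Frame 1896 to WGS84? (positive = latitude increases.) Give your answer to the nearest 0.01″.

Δφ = -10.92″

sin φ = -0.572225, cos φ = 0.820097, sin λ = 0.172314, cos λ = -0.985042.
North component: ΔN = −sin φ cos λ·ΔX − sin φ sin λ·ΔY + cos φ·ΔZ = −(-0.572225)(-0.985042)(-174.4) − (-0.572225)(0.172314)(-625.7) + (0.820097)(-455.9) = -337.27 m.
1° of latitude spans 111200 m, so Δφ = -337.27 / 111200 × 3600 = -10.919″.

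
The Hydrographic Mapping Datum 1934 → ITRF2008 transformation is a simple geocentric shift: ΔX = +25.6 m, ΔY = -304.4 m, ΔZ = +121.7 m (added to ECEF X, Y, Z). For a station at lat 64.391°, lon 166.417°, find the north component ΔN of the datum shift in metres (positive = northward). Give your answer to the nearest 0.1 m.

At φ = 64.391°, λ = 166.417°: sin φ = 0.901765, cos φ = 0.432227, sin λ = 0.234854, cos λ = -0.972031.
ΔN = −sin φ cos λ·ΔX − sin φ sin λ·ΔY + cos φ·ΔZ = −(0.901765)(-0.972031)(25.6) − (0.901765)(0.234854)(-304.4) + (0.432227)(121.7) = 139.51 m.

ΔN = 139.5 m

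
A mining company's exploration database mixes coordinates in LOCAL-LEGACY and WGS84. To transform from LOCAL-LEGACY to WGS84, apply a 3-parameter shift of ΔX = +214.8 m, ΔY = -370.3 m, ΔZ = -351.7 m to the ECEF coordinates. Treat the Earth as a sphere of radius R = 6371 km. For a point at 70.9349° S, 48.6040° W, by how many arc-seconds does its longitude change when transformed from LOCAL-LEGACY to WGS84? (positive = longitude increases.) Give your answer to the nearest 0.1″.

Δλ = -8.3″

sin φ = -0.945148, cos φ = 0.326642, sin λ = -0.750157, cos λ = 0.661259.
East component: ΔE = −sin λ·ΔX + cos λ·ΔY = −(-0.750157)(214.8) + (0.661259)(-370.3) = -83.73 m.
1° of latitude spans πR/180 = 111195 m; at latitude φ, 1° of longitude spans that × cos φ = 36321.0 m, so Δλ = -83.73 / 36321.0 × 3600 = -8.299″.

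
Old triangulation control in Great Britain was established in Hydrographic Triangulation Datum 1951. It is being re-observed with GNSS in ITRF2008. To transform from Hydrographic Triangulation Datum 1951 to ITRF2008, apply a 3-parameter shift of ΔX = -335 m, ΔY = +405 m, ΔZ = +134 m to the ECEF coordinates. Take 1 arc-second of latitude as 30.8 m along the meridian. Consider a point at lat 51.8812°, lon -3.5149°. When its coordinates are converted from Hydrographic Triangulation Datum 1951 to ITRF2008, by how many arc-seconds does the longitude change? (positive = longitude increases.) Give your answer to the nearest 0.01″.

sin φ = 0.786733, cos φ = 0.617294, sin λ = -0.061308, cos λ = 0.998119.
East component: ΔE = −sin λ·ΔX + cos λ·ΔY = −(-0.061308)(-335) + (0.998119)(405) = 383.70 m.
1° of latitude spans 3600 × 30.80 = 110880 m; at latitude φ, 1° of longitude spans that × cos φ = 68445.6 m, so Δλ = 383.70 / 68445.6 × 3600 = 20.181″.

Δλ = 20.18″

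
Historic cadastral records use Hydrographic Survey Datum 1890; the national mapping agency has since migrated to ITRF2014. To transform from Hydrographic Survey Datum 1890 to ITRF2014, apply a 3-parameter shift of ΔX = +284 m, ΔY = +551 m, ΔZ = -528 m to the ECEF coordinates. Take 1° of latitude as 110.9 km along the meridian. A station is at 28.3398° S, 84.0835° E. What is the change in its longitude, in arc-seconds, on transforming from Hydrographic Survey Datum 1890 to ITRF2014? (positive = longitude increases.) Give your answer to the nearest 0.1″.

Δλ = -8.3″

sin φ = -0.474700, cos φ = 0.880148, sin λ = 0.994673, cos λ = 0.103079.
East component: ΔE = −sin λ·ΔX + cos λ·ΔY = −(0.994673)(284) + (0.103079)(551) = -225.69 m.
1° of latitude spans 110900 m; at latitude φ, 1° of longitude spans that × cos φ = 97608.4 m, so Δλ = -225.69 / 97608.4 × 3600 = -8.324″.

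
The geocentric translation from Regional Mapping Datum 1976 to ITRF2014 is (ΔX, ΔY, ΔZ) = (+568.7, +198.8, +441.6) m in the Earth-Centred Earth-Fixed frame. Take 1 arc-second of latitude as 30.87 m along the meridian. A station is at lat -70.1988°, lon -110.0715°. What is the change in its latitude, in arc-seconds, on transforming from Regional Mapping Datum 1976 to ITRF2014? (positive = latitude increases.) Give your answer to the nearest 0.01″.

sin φ = -0.940874, cos φ = 0.338758, sin λ = -0.939265, cos λ = -0.343193.
North component: ΔN = −sin φ cos λ·ΔX − sin φ sin λ·ΔY + cos φ·ΔZ = −(-0.940874)(-0.343193)(568.7) − (-0.940874)(-0.939265)(198.8) + (0.338758)(441.6) = -209.72 m.
1° of latitude spans 3600 × 30.87 = 111132 m, so Δφ = -209.72 / 111132 × 3600 = -6.794″.

Δφ = -6.79″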